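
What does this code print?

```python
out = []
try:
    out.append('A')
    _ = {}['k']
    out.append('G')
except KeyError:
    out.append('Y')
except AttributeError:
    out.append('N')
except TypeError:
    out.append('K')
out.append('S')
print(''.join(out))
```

Execution trace: 'A' (try body) → 'Y' (except KeyError) → 'S' (after the try/except). Output: AYS

Answer: AYS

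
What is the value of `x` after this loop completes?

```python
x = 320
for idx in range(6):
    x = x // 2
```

Halve 6 times: 320 // 2^6 = 5
`x` takes the values: 320 → 160 → 80 → 40 → 20 → 10 → 5

Answer: 5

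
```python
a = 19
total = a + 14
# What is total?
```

Trace:
`a = 19` → a = 19
`total = a + 14` → total = 33
So total = 33

Answer: 33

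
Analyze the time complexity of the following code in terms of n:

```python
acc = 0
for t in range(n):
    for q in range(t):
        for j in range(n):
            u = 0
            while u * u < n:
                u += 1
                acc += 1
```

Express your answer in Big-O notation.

Each loop level contributes: n × n × n × √n. Multiplying the contributions gives O(n^3√n).

Answer: O(n^3√n)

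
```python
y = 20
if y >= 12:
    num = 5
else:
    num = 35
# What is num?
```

Trace:
`y = 20` → y = 20
`if y >= 12: ...` → y >= 12 is True → num = 5
So num = 5

Answer: 5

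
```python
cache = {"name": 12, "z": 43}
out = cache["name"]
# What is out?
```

Trace:
`cache = {"name": 12, "z": 43}` → cache = {'name': 12, 'z': 43}
`out = cache["name"]` → out = 12
So out = 12

Answer: 12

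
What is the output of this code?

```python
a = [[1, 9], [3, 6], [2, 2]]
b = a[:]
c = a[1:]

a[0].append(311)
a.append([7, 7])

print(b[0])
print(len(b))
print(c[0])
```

Key concept: slice with nested mutation.
Step by step:
`a = [[1, 9], [3, 6], [2, 2]]` → a = [[1, 9], [3, 6], [2, 2]]
`b = a[:]` → b = [[1, 9], [3, 6], [2, 2]]
`c = a[1:]` → c = [[3, 6], [2, 2]]
`a[0].append(311)` → a = [[1, 9, 311], [3, 6], [2, 2]]; b = [[1, 9, 311], [3, 6], [2, 2]]
`a.append([7, 7])` → a = [[1, 9, 311], [3, 6], [2, 2], [7, 7]]
`print(b[0])` → prints [1, 9, 311]
`print(len(b))` → prints 3
`print(c[0])` → prints [3, 6]

Answer:
[1, 9, 311]
3
[3, 6]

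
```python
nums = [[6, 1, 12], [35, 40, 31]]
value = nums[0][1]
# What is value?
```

Trace:
`nums = [[6, 1, 12], [35, 40, 31]]` → nums = [[6, 1, 12], [35, 40, 31]]
`value = nums[0][1]` → value = 1
So value = 1

Answer: 1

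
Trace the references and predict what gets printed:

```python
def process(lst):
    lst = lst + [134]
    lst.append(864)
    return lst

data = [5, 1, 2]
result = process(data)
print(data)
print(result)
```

Key concept: rebinding parameter vs mutation.
Step by step:
`data = [5, 1, 2]` → data = [5, 1, 2]
`result = process(data)` → result = [5, 1, 2, 134, 864]
`print(data)` → prints [5, 1, 2]
`print(result)` → prints [5, 1, 2, 134, 864]

Answer:
[5, 1, 2]
[5, 1, 2, 134, 864]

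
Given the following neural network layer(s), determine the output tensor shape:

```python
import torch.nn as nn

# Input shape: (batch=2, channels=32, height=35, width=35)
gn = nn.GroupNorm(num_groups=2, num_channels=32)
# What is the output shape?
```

Input: (2, 32, 35, 35) -> Output: (2, 32, 35, 35)

Answer: (2, 32, 35, 35)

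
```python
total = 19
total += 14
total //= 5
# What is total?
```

Trace:
`total = 19` → total = 19
`total += 14` → total = 33
`total //= 5` → total = 6
So total = 6

Answer: 6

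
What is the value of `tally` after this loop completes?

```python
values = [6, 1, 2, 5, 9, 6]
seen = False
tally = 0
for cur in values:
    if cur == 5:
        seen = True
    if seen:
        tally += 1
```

Count elements after first 5 in [6, 1, 2, 5, 9, 6]
`tally` takes the values: 0 → 1 → 2 → 3

Answer: 3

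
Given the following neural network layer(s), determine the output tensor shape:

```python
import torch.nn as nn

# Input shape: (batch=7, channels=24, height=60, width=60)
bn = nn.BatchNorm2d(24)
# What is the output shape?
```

Input: (7, 24, 60, 60) -> Output: (7, 24, 60, 60)

Answer: (7, 24, 60, 60)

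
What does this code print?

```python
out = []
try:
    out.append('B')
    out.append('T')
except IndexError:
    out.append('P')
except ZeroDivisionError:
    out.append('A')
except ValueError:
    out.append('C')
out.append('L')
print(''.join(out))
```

Execution trace: 'B' (try body) → 'T' (try body, no exception) → 'L' (after the try/except). Output: BTL

Answer: BTL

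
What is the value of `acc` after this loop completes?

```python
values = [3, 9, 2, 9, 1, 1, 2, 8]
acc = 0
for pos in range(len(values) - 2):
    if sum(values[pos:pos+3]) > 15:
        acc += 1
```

Count windows with sum > 15
`acc` takes the values: 0 → 1

Answer: 1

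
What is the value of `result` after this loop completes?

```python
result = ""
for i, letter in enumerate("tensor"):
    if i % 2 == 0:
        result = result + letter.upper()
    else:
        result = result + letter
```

Uppercase even positions in 'tensor'
`result` takes the values: "" → "T" → "Te" → "TeN" → "TeNs" → "TeNsO" → "TeNsOr"

Answer: "TeNsOr"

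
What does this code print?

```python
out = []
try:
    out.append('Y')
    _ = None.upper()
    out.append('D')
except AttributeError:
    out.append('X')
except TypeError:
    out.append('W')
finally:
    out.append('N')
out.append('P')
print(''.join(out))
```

Execution trace: 'Y' (try body) → 'X' (except AttributeError) → 'N' (finally) → 'P' (after the try/except). Output: YXNP

Answer: YXNP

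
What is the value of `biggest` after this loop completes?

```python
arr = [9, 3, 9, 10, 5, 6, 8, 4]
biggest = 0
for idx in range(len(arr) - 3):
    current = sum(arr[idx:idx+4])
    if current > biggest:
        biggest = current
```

Max sum of 4-element window in [9, 3, 9, 10, 5, 6, 8, 4]
`biggest` takes the values: 0 → 31

Answer: 31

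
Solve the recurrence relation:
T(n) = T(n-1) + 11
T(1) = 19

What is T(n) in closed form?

Unrolling: T(n) = T(1) + 11·(n-1) = 19 + 11(n-1) = 11n + 8.

Answer: T(n) = 11n + 8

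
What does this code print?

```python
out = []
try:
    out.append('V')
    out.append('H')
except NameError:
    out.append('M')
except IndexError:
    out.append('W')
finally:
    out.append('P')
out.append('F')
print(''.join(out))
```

Execution trace: 'V' (try body) → 'H' (try body, no exception) → 'P' (finally) → 'F' (after the try/except). Output: VHPF

Answer: VHPF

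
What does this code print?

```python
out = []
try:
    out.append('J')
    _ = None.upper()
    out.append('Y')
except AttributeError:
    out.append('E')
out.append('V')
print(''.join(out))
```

Execution trace: 'J' (try body) → 'E' (except AttributeError) → 'V' (after the try/except). Output: JEV

Answer: JEV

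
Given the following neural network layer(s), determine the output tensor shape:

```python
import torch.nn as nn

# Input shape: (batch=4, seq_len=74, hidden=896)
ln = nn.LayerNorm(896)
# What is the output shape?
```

Input: (4, 74, 896) -> Output: (4, 74, 896)

Answer: (4, 74, 896)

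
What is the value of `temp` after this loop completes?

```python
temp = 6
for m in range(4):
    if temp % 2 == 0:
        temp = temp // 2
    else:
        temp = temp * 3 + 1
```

Collatz-style transformation from 6
`temp` takes the values: 6 → 3 → 10 → 5 → 16

Answer: 16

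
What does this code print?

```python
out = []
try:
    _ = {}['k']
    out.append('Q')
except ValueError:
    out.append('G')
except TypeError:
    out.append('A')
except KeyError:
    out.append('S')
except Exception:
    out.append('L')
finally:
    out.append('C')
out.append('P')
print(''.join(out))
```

Execution trace: 'S' (except KeyError) → 'C' (finally) → 'P' (after the try/except). Output: SCP

Answer: SCP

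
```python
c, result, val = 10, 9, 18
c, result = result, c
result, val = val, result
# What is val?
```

Trace:
`c, result, val = 10, 9, 18` → c = 10; result = 9; val = 18
`c, result = result, c` → c = 9; result = 10
`result, val = val, result` → result = 18; val = 10
So val = 10

Answer: 10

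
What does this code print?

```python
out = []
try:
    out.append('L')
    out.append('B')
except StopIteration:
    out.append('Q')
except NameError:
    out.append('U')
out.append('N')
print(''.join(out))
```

Execution trace: 'L' (try body) → 'B' (try body, no exception) → 'N' (after the try/except). Output: LBN

Answer: LBN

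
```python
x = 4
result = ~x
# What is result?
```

Trace:
`x = 4` → x = 4
`result = ~x` → result = -5
So result = -5

Answer: -5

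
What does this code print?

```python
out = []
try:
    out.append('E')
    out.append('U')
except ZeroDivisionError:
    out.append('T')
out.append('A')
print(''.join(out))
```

Execution trace: 'E' (try body) → 'U' (try body, no exception) → 'A' (after the try/except). Output: EUA

Answer: EUA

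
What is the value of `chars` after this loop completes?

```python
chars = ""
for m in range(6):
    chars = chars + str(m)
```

Concatenate digits 0 to 5
`chars` takes the values: "" → "0" → "01" → "012" → "0123" → "01234" → "012345"

Answer: "012345"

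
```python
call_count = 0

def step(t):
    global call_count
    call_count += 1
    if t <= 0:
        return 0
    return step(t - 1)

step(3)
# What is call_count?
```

Linear recursion stepping by 1: 4 calls from t=3 down to ≤0.

Answer: 4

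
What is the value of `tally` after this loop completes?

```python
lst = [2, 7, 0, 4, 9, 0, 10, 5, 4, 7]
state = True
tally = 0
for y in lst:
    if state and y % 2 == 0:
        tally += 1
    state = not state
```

Count even values at even positions
`tally` takes the values: 0 → 1 → 2 → 3 → 4

Answer: 4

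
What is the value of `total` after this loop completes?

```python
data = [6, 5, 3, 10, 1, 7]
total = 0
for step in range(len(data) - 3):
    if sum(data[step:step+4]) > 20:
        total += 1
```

Count windows with sum > 20
`total` takes the values: 0 → 1 → 2

Answer: 2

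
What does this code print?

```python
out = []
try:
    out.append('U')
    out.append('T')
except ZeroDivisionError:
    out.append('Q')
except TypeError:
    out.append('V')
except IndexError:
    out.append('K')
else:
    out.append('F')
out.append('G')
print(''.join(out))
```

Execution trace: 'U' (try body) → 'T' (try body, no exception) → 'F' (else) → 'G' (after the try/except). Output: UTFG

Answer: UTFG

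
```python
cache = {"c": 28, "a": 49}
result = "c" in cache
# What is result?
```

Trace:
`cache = {"c": 28, "a": 49}` → cache = {'c': 28, 'a': 49}
`result = "c" in cache` → result = True
So result = True

Answer: True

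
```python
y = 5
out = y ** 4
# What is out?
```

Trace:
`y = 5` → y = 5
`out = y ** 4` → out = 625
So out = 625

Answer: 625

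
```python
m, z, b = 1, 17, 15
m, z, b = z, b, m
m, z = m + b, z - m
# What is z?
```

Trace:
`m, z, b = 1, 17, 15` → m = 1; z = 17; b = 15
`m, z, b = z, b, m` → m = 17; z = 15; b = 1
`m, z = m + b, z - m` → m = 18; z = -2
So z = -2

Answer: -2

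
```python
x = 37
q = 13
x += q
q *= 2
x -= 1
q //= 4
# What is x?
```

Trace:
`x = 37` → x = 37
`q = 13` → q = 13
`x += q` → x = 50
`q *= 2` → q = 26
`x -= 1` → x = 49
`q //= 4` → q = 6
So x = 49

Answer: 49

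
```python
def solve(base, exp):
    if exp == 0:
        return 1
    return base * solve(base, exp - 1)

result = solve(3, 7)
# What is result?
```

solve(3, 7) = 3 * 3 * 3 * 3 * 3 * 3 * 3 = 2187

Answer: 2187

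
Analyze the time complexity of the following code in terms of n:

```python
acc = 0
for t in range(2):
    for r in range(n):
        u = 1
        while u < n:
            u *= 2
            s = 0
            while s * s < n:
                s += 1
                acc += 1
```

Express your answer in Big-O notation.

Each loop level contributes: 1 × n × log n × √n. Multiplying the contributions gives O(n√n log n).

Answer: O(n√n log n)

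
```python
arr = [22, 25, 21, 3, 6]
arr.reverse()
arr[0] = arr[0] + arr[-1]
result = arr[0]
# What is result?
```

Trace:
`arr = [22, 25, 21, 3, 6]` → arr = [22, 25, 21, 3, 6]
`arr.reverse()` → arr = [6, 3, 21, 25, 22]
`arr[0] = arr[0] + arr[-1]` → arr = [28, 3, 21, 25, 22]
`result = arr[0]` → result = 28
So result = 28

Answer: 28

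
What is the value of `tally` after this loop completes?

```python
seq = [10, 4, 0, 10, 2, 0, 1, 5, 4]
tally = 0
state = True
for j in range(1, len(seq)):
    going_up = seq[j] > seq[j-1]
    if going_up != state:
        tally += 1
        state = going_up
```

Count direction changes in [10, 4, 0, 10, 2, 0, 1, 5, 4]
`tally` takes the values: 0 → 1 → 2 → 3 → 4 → 5

Answer: 5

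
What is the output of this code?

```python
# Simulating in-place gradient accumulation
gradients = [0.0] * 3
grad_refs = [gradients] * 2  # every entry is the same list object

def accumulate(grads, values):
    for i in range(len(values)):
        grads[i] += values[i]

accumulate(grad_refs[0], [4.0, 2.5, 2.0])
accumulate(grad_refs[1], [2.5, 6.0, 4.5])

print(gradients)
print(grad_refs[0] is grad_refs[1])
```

Key concept: gradient accumulation aliasing.
Step by step:
`gradients = [0.0] * 3` → gradients = [0.0, 0.0, 0.0]
`grad_refs = [gradients] * 2` → grad_refs = [[0.0, 0.0, 0.0], [0.0, 0.0, 0.0]]
`accumulate(grad_refs[0], [4.0, 2.5, 2.0])` → gradients = [4.0, 2.5, 2.0]; grad_refs = [[4.0, 2.5, 2.0], [4.0, 2.5, 2.0]]
`accumulate(grad_refs[1], [2.5, 6.0, 4.5])` → gradients = [6.5, 8.5, 6.5]; grad_refs = [[6.5, 8.5, 6.5], [6.5, 8.5, 6.5]]
`print(gradients)` → prints [6.5, 8.5, 6.5]
`print(grad_refs[0] is grad_refs[1])` → prints True

Answer:
[6.5, 8.5, 6.5]
True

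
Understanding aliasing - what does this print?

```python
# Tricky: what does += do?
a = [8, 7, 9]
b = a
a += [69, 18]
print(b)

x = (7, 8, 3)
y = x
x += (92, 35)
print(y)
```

Key concept: += behavior differs for mutable vs immutable.
Step by step:
`a = [8, 7, 9]` → a = [8, 7, 9]
`b = a` → b = [8, 7, 9] (same object as a)
`a += [69, 18]` → a = [8, 7, 9, 69, 18] (same object as b); b = [8, 7, 9, 69, 18] (same object as a)
`print(b)` → prints [8, 7, 9, 69, 18]
`x = (7, 8, 3)` → x = (7, 8, 3)
`y = x` → y = (7, 8, 3)
`x += (92, 35)` → x = (7, 8, 3, 92, 35)
`print(y)` → prints (7, 8, 3)

Answer:
[8, 7, 9, 69, 18]
(7, 8, 3)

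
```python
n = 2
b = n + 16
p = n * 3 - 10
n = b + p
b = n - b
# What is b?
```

Trace:
`n = 2` → n = 2
`b = n + 16` → b = 18
`p = n * 3 - 10` → p = -4
`n = b + p` → n = 14
`b = n - b` → b = -4
So b = -4

Answer: -4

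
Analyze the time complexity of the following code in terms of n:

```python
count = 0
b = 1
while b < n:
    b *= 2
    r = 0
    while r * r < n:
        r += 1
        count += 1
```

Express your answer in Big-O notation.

Each loop level contributes: log n × √n. Multiplying the contributions gives O(√n log n).

Answer: O(√n log n)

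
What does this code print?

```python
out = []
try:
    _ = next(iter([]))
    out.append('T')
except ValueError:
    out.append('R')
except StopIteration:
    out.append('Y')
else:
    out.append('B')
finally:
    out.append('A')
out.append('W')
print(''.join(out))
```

Execution trace: 'Y' (except StopIteration) → 'A' (finally) → 'W' (after the try/except). Output: YAW

Answer: YAW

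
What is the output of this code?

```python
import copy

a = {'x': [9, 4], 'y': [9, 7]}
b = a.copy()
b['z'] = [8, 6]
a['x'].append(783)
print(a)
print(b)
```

Key concept: shallow copy of dict with mutable values.
Step by step:
`a = {'x': [9, 4], 'y': [9, 7]}` → a = {'x': [9, 4], 'y': [9, 7]}
`b = a.copy()` → b = {'x': [9, 4], 'y': [9, 7]}
`b['z'] = [8, 6]` → b = {'x': [9, 4], 'y': [9, 7], 'z': [8, 6]}
`a['x'].append(783)` → a = {'x': [9, 4, 783], 'y': [9, 7]}; b = {'x': [9, 4, 783], 'y': [9, 7], 'z': [8, 6]}
`print(a)` → prints {'x': [9, 4, 783], 'y': [9, 7]}
`print(b)` → prints {'x': [9, 4, 783], 'y': [9, 7], 'z': [8, 6]}

Answer:
{'x': [9, 4, 783], 'y': [9, 7]}
{'x': [9, 4, 783], 'y': [9, 7], 'z': [8, 6]}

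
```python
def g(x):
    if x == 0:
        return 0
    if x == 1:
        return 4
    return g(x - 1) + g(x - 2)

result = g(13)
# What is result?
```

Build up from base cases: g(0)=0, g(1)=4, g(2)=4, g(3)=8, g(4)=12, g(5)=20, g(6)=32, ..., g(13)=932

Answer: 932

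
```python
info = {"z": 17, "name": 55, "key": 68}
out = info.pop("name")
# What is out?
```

Trace:
`info = {"z": 17, "name": 55, "key": 68}` → info = {'z': 17, 'name': 55, 'key': 68}
`out = info.pop("name")` → info = {'z': 17, 'key': 68}; out = 55
So out = 55

Answer: 55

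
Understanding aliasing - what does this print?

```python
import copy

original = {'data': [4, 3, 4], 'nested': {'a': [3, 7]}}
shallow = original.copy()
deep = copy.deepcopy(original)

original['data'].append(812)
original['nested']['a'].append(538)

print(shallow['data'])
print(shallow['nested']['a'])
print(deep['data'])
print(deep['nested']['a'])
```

Key concept: comparing shallow vs deep copy.
Step by step:
`original = {'data': [4, 3, 4], 'nested': {'a': [3, 7]}}` → original = {'data': [4, 3, 4], 'nested': {'a': [3, 7]}}
`shallow = original.copy()` → shallow = {'data': [4, 3, 4], 'nested': {'a': [3, 7]}}
`deep = copy.deepcopy(original)` → deep = {'data': [4, 3, 4], 'nested': {'a': [3, 7]}}
`original['data'].append(812)` → original = {'data': [4, 3, 4, 812], 'nested': {'a': [3, 7]}}; shallow = {'data': [4, 3, 4, 812], 'nested': {'a': [3, 7]}}
`original['nested']['a'].append(538)` → original = {'data': [4, 3, 4, 812], 'nested': {'a': [3, 7, 538]}}; shallow = {'data': [4, 3, 4, 812], 'nested': {'a': [3, 7, 538]}}
`print(shallow['data'])` → prints [4, 3, 4, 812]
`print(shallow['nested']['a'])` → prints [3, 7, 538]
`print(deep['data'])` → prints [4, 3, 4]
`print(deep['nested']['a'])` → prints [3, 7]

Answer:
[4, 3, 4, 812]
[3, 7, 538]
[4, 3, 4]
[3, 7]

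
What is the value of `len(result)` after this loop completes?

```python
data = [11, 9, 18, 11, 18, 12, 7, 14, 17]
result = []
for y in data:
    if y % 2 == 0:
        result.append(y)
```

Count even numbers in [11, 9, 18, 11, 18, 12, 7, 14, 17]
`result` takes the values: [] → [18] → [18, 18] → [18, 18, 12] → [18, 18, 12, 14]
So `len(result)` = 4

Answer: 4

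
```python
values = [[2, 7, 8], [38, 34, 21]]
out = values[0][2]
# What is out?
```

Trace:
`values = [[2, 7, 8], [38, 34, 21]]` → values = [[2, 7, 8], [38, 34, 21]]
`out = values[0][2]` → out = 8
So out = 8

Answer: 8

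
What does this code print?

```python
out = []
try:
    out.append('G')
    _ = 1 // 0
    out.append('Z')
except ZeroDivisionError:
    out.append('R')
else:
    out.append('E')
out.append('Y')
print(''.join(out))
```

Execution trace: 'G' (try body) → 'R' (except ZeroDivisionError) → 'Y' (after the try/except). Output: GRY

Answer: GRY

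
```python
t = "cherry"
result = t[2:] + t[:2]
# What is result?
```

Trace:
`t = "cherry"` → t = 'cherry'
`result = t[2:] + t[:2]` → result = 'errych'
So result = 'errych'

Answer: 'errych'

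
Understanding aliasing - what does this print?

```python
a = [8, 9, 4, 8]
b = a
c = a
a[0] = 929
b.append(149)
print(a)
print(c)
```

Key concept: multiple aliases.
Step by step:
`a = [8, 9, 4, 8]` → a = [8, 9, 4, 8]
`b = a` → b = [8, 9, 4, 8] (same object as a)
`c = a` → c = [8, 9, 4, 8] (same object as a, b)
`a[0] = 929` → a = [929, 9, 4, 8] (same object as b, c); b = [929, 9, 4, 8] (same object as a, c); c = [929, 9, 4, 8] (same object as a, b)
`b.append(149)` → a = [929, 9, 4, 8, 149] (same object as b, c); b = [929, 9, 4, 8, 149] (same object as a, c); c = [929, 9, 4, 8, 149] (same object as a, b)
`print(a)` → prints [929, 9, 4, 8, 149]
`print(c)` → prints [929, 9, 4, 8, 149]

Answer:
[929, 9, 4, 8, 149]
[929, 9, 4, 8, 149]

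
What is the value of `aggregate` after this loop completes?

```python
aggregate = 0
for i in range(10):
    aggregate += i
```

Sum of 0 to 9 = 45
`aggregate` takes the values: 0 → 1 → 3 → 6 → 10 → 15 → 21 → 28 → 36 → 45

Answer: 45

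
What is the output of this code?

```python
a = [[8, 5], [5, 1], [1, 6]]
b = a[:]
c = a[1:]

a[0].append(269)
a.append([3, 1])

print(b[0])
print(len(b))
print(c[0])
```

Key concept: slice with nested mutation.
Step by step:
`a = [[8, 5], [5, 1], [1, 6]]` → a = [[8, 5], [5, 1], [1, 6]]
`b = a[:]` → b = [[8, 5], [5, 1], [1, 6]]
`c = a[1:]` → c = [[5, 1], [1, 6]]
`a[0].append(269)` → a = [[8, 5, 269], [5, 1], [1, 6]]; b = [[8, 5, 269], [5, 1], [1, 6]]
`a.append([3, 1])` → a = [[8, 5, 269], [5, 1], [1, 6], [3, 1]]
`print(b[0])` → prints [8, 5, 269]
`print(len(b))` → prints 3
`print(c[0])` → prints [5, 1]

Answer:
[8, 5, 269]
3
[5, 1]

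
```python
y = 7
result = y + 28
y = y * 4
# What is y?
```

Trace:
`y = 7` → y = 7
`result = y + 28` → result = 35
`y = y * 4` → y = 28
So y = 28

Answer: 28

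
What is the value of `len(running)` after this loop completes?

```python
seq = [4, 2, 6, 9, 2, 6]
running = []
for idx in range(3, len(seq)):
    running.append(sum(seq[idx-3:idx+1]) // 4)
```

Number of 4-element averages
`running` takes the values: [] → [5] → [5, 4] → [5, 4, 5]
So `len(running)` = 3

Answer: 3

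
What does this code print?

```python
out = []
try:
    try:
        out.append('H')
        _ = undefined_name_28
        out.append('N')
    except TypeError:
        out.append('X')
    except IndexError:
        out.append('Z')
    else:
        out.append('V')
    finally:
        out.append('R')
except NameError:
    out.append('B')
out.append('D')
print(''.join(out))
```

Execution trace: 'H' (try body) → 'R' (finally) → 'B' (outer except NameError) → 'D' (after the try/except). Output: HRBD

Answer: HRBD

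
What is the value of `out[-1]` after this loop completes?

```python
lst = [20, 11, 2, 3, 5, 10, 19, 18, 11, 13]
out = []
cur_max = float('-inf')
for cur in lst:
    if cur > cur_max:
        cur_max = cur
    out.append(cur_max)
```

Running max ends at 20
`out` takes the values: [] → [20] → [20, 20] → [20, 20, 20] → [20, 20, 20, 20] → [20, 20, 20, 20, 20] → [20, 20, 20, 20, 20, 20] → [20, 20, 20, 20, 20, 20, 20] → [20, 20, 20, 20, 20, 20, 20, 20] → [20, 20, 20, 20, 20, 20, 20, 20, 20] → [20, 20, 20, 20, 20, 20, 20, 20, 20, 20]
So `out[-1]` = 20

Answer: 20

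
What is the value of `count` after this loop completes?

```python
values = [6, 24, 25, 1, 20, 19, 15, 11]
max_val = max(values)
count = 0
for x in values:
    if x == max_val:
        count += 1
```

Count of max value 25 in [6, 24, 25, 1, 20, 19, 15, 11]
`count` takes the values: 0 → 1

Answer: 1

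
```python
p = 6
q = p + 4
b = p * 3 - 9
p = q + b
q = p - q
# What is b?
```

Trace:
`p = 6` → p = 6
`q = p + 4` → q = 10
`b = p * 3 - 9` → b = 9
`p = q + b` → p = 19
`q = p - q` → q = 9
So b = 9

Answer: 9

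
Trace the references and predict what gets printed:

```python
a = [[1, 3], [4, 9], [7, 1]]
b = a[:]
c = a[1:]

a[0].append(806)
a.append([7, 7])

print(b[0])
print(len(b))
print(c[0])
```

Key concept: slice with nested mutation.
Step by step:
`a = [[1, 3], [4, 9], [7, 1]]` → a = [[1, 3], [4, 9], [7, 1]]
`b = a[:]` → b = [[1, 3], [4, 9], [7, 1]]
`c = a[1:]` → c = [[4, 9], [7, 1]]
`a[0].append(806)` → a = [[1, 3, 806], [4, 9], [7, 1]]; b = [[1, 3, 806], [4, 9], [7, 1]]
`a.append([7, 7])` → a = [[1, 3, 806], [4, 9], [7, 1], [7, 7]]
`print(b[0])` → prints [1, 3, 806]
`print(len(b))` → prints 3
`print(c[0])` → prints [4, 9]

Answer:
[1, 3, 806]
3
[4, 9]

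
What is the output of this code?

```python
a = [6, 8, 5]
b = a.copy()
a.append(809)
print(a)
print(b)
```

Key concept: list.copy() creates independent copy.
Step by step:
`a = [6, 8, 5]` → a = [6, 8, 5]
`b = a.copy()` → b = [6, 8, 5]
`a.append(809)` → a = [6, 8, 5, 809]
`print(a)` → prints [6, 8, 5, 809]
`print(b)` → prints [6, 8, 5]

Answer:
[6, 8, 5, 809]
[6, 8, 5]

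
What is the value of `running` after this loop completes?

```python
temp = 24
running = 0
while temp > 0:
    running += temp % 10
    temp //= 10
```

Sum digits of 24
`running` takes the values: 0 → 4 → 6

Answer: 6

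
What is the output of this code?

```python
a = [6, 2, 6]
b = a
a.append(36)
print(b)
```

Key concept: basic list aliasing.
Step by step:
`a = [6, 2, 6]` → a = [6, 2, 6]
`b = a` → b = [6, 2, 6] (same object as a)
`a.append(36)` → a = [6, 2, 6, 36] (same object as b); b = [6, 2, 6, 36] (same object as a)
`print(b)` → prints [6, 2, 6, 36]

Answer: [6, 2, 6, 36]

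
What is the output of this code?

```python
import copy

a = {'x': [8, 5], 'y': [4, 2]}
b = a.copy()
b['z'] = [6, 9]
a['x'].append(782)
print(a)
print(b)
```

Key concept: shallow copy of dict with mutable values.
Step by step:
`a = {'x': [8, 5], 'y': [4, 2]}` → a = {'x': [8, 5], 'y': [4, 2]}
`b = a.copy()` → b = {'x': [8, 5], 'y': [4, 2]}
`b['z'] = [6, 9]` → b = {'x': [8, 5], 'y': [4, 2], 'z': [6, 9]}
`a['x'].append(782)` → a = {'x': [8, 5, 782], 'y': [4, 2]}; b = {'x': [8, 5, 782], 'y': [4, 2], 'z': [6, 9]}
`print(a)` → prints {'x': [8, 5, 782], 'y': [4, 2]}
`print(b)` → prints {'x': [8, 5, 782], 'y': [4, 2], 'z': [6, 9]}

Answer:
{'x': [8, 5, 782], 'y': [4, 2]}
{'x': [8, 5, 782], 'y': [4, 2], 'z': [6, 9]}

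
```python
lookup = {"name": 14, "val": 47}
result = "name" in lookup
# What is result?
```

Trace:
`lookup = {"name": 14, "val": 47}` → lookup = {'name': 14, 'val': 47}
`result = "name" in lookup` → result = True
So result = True

Answer: True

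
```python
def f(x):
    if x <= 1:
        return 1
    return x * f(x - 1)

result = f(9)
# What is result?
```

f(9) = 9 * 8 * 7 * 6 * 5 * 4 * 3 * 2 * 1 = 362880

Answer: 362880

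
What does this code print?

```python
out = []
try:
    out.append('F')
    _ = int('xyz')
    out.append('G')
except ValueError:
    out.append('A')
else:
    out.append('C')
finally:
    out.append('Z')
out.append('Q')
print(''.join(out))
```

Execution trace: 'F' (try body) → 'A' (except ValueError) → 'Z' (finally) → 'Q' (after the try/except). Output: FAZQ

Answer: FAZQ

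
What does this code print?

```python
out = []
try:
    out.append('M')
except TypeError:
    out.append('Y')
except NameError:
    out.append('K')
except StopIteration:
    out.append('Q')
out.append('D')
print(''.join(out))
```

Execution trace: 'M' (try body, no exception) → 'D' (after the try/except). Output: MD

Answer: MD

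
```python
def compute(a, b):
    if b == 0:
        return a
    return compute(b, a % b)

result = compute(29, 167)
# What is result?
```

compute(29, 167) -> compute(167, 29) -> compute(29, 22) -> compute(22, 7) -> compute(7, 1) -> compute(1, 0) -> 1

Answer: 1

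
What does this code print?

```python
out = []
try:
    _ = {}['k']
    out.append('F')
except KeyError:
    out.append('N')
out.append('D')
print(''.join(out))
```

Execution trace: 'N' (except KeyError) → 'D' (after the try/except). Output: ND

Answer: ND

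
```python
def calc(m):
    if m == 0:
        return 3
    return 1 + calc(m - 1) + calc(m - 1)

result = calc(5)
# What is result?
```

calc(m) = 1 + 2·calc(m-1), calc(0)=3. Closed form: (3+1)·2^5 - 1 = 127.

Answer: 127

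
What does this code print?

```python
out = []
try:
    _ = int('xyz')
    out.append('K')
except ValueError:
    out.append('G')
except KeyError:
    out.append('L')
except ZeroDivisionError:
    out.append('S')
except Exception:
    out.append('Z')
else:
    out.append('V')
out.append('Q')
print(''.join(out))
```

Execution trace: 'G' (except ValueError) → 'Q' (after the try/except). Output: GQ

Answer: GQ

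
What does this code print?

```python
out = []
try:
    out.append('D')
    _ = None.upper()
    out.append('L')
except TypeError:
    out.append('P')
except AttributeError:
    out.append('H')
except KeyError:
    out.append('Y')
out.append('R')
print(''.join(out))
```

Execution trace: 'D' (try body) → 'H' (except AttributeError) → 'R' (after the try/except). Output: DHR

Answer: DHR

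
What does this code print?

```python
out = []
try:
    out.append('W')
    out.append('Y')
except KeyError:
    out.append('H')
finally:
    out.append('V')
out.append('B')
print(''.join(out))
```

Execution trace: 'W' (try body) → 'Y' (try body, no exception) → 'V' (finally) → 'B' (after the try/except). Output: WYVB

Answer: WYVB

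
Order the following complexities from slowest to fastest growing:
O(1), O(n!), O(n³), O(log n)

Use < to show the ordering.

Ordered by growth rate: O(1) < O(log n) < O(n³) < O(n!)

Answer: O(1) < O(log n) < O(n³) < O(n!)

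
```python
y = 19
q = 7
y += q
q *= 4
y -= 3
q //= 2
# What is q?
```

Trace:
`y = 19` → y = 19
`q = 7` → q = 7
`y += q` → y = 26
`q *= 4` → q = 28
`y -= 3` → y = 23
`q //= 2` → q = 14
So q = 14

Answer: 14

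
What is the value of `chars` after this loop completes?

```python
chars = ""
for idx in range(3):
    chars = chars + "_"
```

Repeat '_' 3 times
`chars` takes the values: "" → "_" → "__" → "___"

Answer: "___"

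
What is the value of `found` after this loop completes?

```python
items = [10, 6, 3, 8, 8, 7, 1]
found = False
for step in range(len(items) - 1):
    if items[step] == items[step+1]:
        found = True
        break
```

Check consecutive duplicates in [10, 6, 3, 8, 8, 7, 1]
`found` takes the values: False → True

Answer: True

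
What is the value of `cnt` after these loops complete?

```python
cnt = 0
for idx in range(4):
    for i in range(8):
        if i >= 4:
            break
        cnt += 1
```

Inner breaks at 4, outer runs 4 times
`cnt` takes the values: 0 → 1 → 2 → 3 → 4 → 5 → 6 → 7 → 8 → 9 → 10 → 11 → 12 → 13 → 14 → 15 → 16

Answer: 16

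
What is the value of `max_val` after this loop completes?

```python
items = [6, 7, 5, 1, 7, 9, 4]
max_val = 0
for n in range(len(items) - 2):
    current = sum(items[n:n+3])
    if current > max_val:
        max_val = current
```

Max sum of 3-element window in [6, 7, 5, 1, 7, 9, 4]
`max_val` takes the values: 0 → 18 → 20

Answer: 20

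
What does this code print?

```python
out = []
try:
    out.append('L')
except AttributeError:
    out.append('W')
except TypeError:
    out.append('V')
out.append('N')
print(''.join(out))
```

Execution trace: 'L' (try body, no exception) → 'N' (after the try/except). Output: LN

Answer: LN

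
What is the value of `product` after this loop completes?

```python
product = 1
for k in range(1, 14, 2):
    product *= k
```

Product of 1, 3, 5, ... up to 13
`product` takes the values: 1 → 3 → 15 → 105 → 945 → 10395 → 135135

Answer: 135135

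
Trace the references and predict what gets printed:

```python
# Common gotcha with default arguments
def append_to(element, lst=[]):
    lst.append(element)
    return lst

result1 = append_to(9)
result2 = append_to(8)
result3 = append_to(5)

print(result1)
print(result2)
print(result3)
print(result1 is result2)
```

Key concept: mutable default argument gotcha.
Step by step:
`result1 = append_to(9)` → result1 = [9]
`result2 = append_to(8)` → result1 = [9, 8] (same object as result2); result2 = [9, 8] (same object as result1)
`result3 = append_to(5)` → result1 = [9, 8, 5] (same object as result2, result3); result2 = [9, 8, 5] (same object as result1, result3); result3 = [9, 8, 5] (same object as result1, result2)
`print(result1)` → prints [9, 8, 5]
`print(result2)` → prints [9, 8, 5]
`print(result3)` → prints [9, 8, 5]
`print(result1 is result2)` → prints True

Answer:
[9, 8, 5]
[9, 8, 5]
[9, 8, 5]
True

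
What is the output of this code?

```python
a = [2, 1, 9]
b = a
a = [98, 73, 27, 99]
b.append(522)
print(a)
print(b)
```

Key concept: rebinding vs mutation: a is rebound to a new list, b still points at the original.
Step by step:
`a = [2, 1, 9]` → a = [2, 1, 9]
`b = a` → b = [2, 1, 9] (same object as a)
`a = [98, 73, 27, 99]` → a = [98, 73, 27, 99]
`b.append(522)` → b = [2, 1, 9, 522]
`print(a)` → prints [98, 73, 27, 99]
`print(b)` → prints [2, 1, 9, 522]

Answer:
[98, 73, 27, 99]
[2, 1, 9, 522]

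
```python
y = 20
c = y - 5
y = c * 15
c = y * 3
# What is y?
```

Trace:
`y = 20` → y = 20
`c = y - 5` → c = 15
`y = c * 15` → y = 225
`c = y * 3` → c = 675
So y = 225

Answer: 225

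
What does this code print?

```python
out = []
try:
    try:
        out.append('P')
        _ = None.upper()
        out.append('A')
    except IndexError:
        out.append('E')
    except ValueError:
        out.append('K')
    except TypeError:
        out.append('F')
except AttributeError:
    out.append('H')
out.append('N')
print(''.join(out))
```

Execution trace: 'P' (try body) → 'H' (outer except AttributeError) → 'N' (after the try/except). Output: PHN

Answer: PHN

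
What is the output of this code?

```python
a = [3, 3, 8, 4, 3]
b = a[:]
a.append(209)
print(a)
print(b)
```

Key concept: slice [:] creates copy.
Step by step:
`a = [3, 3, 8, 4, 3]` → a = [3, 3, 8, 4, 3]
`b = a[:]` → b = [3, 3, 8, 4, 3]
`a.append(209)` → a = [3, 3, 8, 4, 3, 209]
`print(a)` → prints [3, 3, 8, 4, 3, 209]
`print(b)` → prints [3, 3, 8, 4, 3]

Answer:
[3, 3, 8, 4, 3, 209]
[3, 3, 8, 4, 3]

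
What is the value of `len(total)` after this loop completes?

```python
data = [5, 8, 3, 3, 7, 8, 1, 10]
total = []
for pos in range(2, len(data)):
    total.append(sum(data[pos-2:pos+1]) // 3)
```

Number of 3-element averages
`total` takes the values: [] → [5] → [5, 4] → [5, 4, 4] → [5, 4, 4, 6] → [5, 4, 4, 6, 5] → [5, 4, 4, 6, 5, 6]
So `len(total)` = 6

Answer: 6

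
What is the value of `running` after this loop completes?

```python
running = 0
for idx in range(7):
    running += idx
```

Sum of 0 to 6 = 21
`running` takes the values: 0 → 1 → 3 → 6 → 10 → 15 → 21

Answer: 21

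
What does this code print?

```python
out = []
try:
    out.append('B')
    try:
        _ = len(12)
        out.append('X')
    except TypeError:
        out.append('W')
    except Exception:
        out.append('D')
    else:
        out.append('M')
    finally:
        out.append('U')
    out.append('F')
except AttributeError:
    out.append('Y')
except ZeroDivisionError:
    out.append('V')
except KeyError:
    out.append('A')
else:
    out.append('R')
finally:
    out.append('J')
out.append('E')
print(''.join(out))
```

Execution trace: 'B' (try body) → 'W' (inner except TypeError) → 'U' (inner finally) → 'F' (try body, no exception) → 'R' (else) → 'J' (finally) → 'E' (after the try/except). Output: BWUFRJE

Answer: BWUFRJE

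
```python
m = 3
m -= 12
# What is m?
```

Trace:
`m = 3` → m = 3
`m -= 12` → m = -9
So m = -9

Answer: -9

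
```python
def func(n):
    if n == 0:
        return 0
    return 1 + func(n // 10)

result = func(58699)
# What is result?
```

Count of digits of 58699: 5

Answer: 5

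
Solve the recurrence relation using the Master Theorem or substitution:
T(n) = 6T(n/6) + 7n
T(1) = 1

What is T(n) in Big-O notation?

By Master Theorem: a=6, b=6, f(n)=7n. Since log_6(6) = 1 and f(n) = Θ(n^1), Case 2 applies. T(n) = O(n log n).

Answer: O(n log n)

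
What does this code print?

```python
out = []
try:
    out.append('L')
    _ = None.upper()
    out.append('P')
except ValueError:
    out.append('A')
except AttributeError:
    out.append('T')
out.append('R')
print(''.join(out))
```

Execution trace: 'L' (try body) → 'T' (except AttributeError) → 'R' (after the try/except). Output: LTR

Answer: LTR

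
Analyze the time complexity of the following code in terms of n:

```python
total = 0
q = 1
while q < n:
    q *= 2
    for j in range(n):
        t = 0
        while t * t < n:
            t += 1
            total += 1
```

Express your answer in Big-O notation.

Each loop level contributes: log n × n × √n. Multiplying the contributions gives O(n√n log n).

Answer: O(n√n log n)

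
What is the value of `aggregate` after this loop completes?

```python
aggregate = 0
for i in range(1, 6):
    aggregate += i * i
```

Sum of squares 1² to 5² = 55
`aggregate` takes the values: 0 → 1 → 5 → 14 → 30 → 55

Answer: 55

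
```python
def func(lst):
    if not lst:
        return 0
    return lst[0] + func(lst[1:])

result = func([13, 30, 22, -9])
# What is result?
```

13 + 30 + 22 + (-9) + 0 = 56

Answer: 56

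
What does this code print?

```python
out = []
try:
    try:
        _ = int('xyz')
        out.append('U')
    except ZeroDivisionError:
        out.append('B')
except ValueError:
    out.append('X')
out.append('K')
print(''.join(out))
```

Execution trace: 'X' (outer except ValueError) → 'K' (after the try/except). Output: XK

Answer: XK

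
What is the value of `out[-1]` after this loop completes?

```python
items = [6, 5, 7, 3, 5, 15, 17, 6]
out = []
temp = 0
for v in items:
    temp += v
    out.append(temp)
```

Cumulative sum ends at 64
`out` takes the values: [] → [6] → [6, 11] → [6, 11, 18] → [6, 11, 18, 21] → [6, 11, 18, 21, 26] → [6, 11, 18, 21, 26, 41] → [6, 11, 18, 21, 26, 41, 58] → [6, 11, 18, 21, 26, 41, 58, 64]
So `out[-1]` = 64

Answer: 64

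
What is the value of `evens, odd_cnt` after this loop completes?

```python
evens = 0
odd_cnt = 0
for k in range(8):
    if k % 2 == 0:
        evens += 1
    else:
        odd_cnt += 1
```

Count evens and odds in range(8)
`evens, odd_cnt` takes the values: (0, 0) → (1, 0) → (1, 1) → (2, 1) → (2, 2) → (3, 2) → (3, 3) → (4, 3) → (4, 4)

Answer: 4, 4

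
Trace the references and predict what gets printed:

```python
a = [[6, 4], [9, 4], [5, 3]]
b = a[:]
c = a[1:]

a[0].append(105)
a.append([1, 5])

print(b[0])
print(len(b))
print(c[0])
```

Key concept: slice with nested mutation.
Step by step:
`a = [[6, 4], [9, 4], [5, 3]]` → a = [[6, 4], [9, 4], [5, 3]]
`b = a[:]` → b = [[6, 4], [9, 4], [5, 3]]
`c = a[1:]` → c = [[9, 4], [5, 3]]
`a[0].append(105)` → a = [[6, 4, 105], [9, 4], [5, 3]]; b = [[6, 4, 105], [9, 4], [5, 3]]
`a.append([1, 5])` → a = [[6, 4, 105], [9, 4], [5, 3], [1, 5]]
`print(b[0])` → prints [6, 4, 105]
`print(len(b))` → prints 3
`print(c[0])` → prints [9, 4]

Answer:
[6, 4, 105]
3
[9, 4]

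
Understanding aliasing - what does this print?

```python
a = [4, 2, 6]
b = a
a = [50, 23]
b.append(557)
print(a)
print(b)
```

Key concept: rebinding vs mutation: a is rebound to a new list, b still points at the original.
Step by step:
`a = [4, 2, 6]` → a = [4, 2, 6]
`b = a` → b = [4, 2, 6] (same object as a)
`a = [50, 23]` → a = [50, 23]
`b.append(557)` → b = [4, 2, 6, 557]
`print(a)` → prints [50, 23]
`print(b)` → prints [4, 2, 6, 557]

Answer:
[50, 23]
[4, 2, 6, 557]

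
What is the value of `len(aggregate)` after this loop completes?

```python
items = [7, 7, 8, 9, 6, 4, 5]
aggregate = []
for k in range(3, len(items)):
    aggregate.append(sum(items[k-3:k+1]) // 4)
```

Number of 4-element averages
`aggregate` takes the values: [] → [7] → [7, 7] → [7, 7, 6] → [7, 7, 6, 6]
So `len(aggregate)` = 4

Answer: 4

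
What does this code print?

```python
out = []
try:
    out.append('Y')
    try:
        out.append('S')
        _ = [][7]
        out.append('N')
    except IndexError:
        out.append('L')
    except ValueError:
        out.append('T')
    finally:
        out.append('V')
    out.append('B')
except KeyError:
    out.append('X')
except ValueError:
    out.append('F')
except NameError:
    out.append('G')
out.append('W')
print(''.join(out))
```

Execution trace: 'Y' (try body) → 'S' (inner try body) → 'L' (inner except IndexError) → 'V' (inner finally) → 'B' (try body, no exception) → 'W' (after the try/except). Output: YSLVBW

Answer: YSLVBW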